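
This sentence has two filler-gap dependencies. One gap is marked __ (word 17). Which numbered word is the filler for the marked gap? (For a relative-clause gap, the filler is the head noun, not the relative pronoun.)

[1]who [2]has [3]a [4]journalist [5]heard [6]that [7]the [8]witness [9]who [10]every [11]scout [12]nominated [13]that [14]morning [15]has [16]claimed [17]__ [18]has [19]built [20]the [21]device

1

The marked gap is the subject of "built".
Its filler is the fronted wh-phrase "who", at word 1.
(The other dependency links word 8 to a gap after word 12.)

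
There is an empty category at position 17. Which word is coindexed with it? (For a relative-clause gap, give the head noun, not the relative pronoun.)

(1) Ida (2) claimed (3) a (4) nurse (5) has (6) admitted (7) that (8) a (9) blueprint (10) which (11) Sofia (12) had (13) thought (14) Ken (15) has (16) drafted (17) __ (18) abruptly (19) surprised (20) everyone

9

The gap at 17 is the object of "drafted", inside a relative clause.
The relative pronoun is "which" (word 10); it is bound by the head noun immediately before it.
Its filler is the head noun "blueprint", at word 9.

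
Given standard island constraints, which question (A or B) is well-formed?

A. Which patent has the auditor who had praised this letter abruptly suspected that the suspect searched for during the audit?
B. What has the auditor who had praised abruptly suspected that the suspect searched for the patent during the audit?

A

In B, the wh-phrase is extracted from inside a complex-NP island (relative clause) (introduced by "who"), which blocks movement.
In A, the extraction path crosses only that-complement boundaries, which are transparent.
So A is grammatical.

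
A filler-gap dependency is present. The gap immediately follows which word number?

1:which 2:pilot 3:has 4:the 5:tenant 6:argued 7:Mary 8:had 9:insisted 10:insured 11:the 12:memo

9

The displaced element is "which pilot" (word 2).
It is linked across 2 clause boundaries (Ø → Ø).
It functions as the subject of "insured", so the gap sits immediately after word 9 ("insisted").
Base order: The tenant has argued Mary had insisted that which pilot insured the memo.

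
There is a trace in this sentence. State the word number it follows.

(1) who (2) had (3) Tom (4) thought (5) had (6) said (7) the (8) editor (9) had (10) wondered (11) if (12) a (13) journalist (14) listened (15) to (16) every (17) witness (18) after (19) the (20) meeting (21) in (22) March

4

The displaced element is "who" (word 1).
It is linked across 1 clause boundary (Ø).
It functions as the subject of "said", so the gap sits immediately after word 4 ("thought").
Base order: Tom had thought that who had said the editor had wondered if a journalist listened to every witness after the meeting in March.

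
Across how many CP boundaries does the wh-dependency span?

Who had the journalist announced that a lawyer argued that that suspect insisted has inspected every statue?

"who" is extracted from the subject of "inspected".
Boundaries crossed, outermost first: [that], [that], [Ø] — 3 in total.

3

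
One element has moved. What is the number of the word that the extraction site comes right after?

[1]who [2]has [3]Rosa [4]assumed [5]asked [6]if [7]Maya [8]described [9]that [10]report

4

The displaced element is "who" (word 1).
It is linked across 1 clause boundary (Ø).
It functions as the subject of "asked", so the gap sits immediately after word 4 ("assumed").
Base order: Rosa has assumed who asked if Maya described that report.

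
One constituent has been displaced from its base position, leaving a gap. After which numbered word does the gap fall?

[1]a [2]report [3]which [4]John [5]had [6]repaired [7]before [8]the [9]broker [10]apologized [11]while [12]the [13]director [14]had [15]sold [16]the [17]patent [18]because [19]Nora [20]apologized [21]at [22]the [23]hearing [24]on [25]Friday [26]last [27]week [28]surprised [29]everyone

6

The displaced element is "a report" (word 2).
It functions as the direct object of "repaired", so the gap sits immediately after word 6 ("repaired").
Base order: John had repaired a report before the broker apologized while the director had sold the patent because Nora apologized at the hearing on Friday last week.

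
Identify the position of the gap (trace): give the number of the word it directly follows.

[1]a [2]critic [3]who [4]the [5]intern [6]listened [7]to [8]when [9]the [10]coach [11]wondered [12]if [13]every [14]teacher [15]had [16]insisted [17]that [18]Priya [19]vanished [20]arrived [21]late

The displaced element is "a critic" (word 2).
It functions as the object of the preposition "to" of "listened", so the gap sits immediately after word 7 ("to").
Base order: The intern listened to a critic when the coach wondered if every teacher had insisted that Priya vanished.

7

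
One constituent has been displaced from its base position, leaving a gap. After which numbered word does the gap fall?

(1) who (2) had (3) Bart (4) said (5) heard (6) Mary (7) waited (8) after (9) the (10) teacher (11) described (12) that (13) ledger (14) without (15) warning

4

The displaced element is "who" (word 1).
It is linked across 1 clause boundary (Ø).
It functions as the subject of "heard", so the gap sits immediately after word 4 ("said").
Base order: Bart had said that who heard Mary waited after the teacher described that ledger without warning.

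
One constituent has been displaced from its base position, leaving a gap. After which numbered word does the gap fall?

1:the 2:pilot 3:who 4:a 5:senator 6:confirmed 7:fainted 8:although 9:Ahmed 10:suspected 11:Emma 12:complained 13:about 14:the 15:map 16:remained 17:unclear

6

The displaced element is "the pilot" (word 2).
It is linked across 1 clause boundary (Ø).
It functions as the subject of "fainted", so the gap sits immediately after word 6 ("confirmed").
Base order: A senator confirmed that the pilot fainted although Ahmed suspected Emma complained about the map.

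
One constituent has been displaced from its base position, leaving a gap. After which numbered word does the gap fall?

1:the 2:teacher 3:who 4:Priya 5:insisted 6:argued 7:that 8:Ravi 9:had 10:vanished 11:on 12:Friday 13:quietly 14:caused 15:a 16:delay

The displaced element is "the teacher" (word 2).
It is linked across 1 clause boundary (Ø).
It functions as the subject of "argued", so the gap sits immediately after word 5 ("insisted").
Base order: Priya insisted the teacher argued that Ravi had vanished on Friday quietly.

5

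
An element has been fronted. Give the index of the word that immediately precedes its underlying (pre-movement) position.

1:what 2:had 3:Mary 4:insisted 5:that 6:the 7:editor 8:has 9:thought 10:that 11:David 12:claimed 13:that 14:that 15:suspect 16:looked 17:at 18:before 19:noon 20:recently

The displaced element is "what" (word 1).
It is linked across 3 clause boundaries (that → that → that).
It functions as the object of the preposition "at" of "looked", so the gap sits immediately after word 17 ("at").
Base order: Mary had insisted that the editor has thought that David claimed that that suspect looked at what before noon recently.

17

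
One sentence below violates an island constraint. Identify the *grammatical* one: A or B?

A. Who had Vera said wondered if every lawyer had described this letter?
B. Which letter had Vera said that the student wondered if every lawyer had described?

In B, the wh-phrase is extracted from inside a wh-island (introduced by "if"), which blocks movement.
In A, the extraction path crosses only that-complement boundaries, which are transparent.
So A is grammatical.

A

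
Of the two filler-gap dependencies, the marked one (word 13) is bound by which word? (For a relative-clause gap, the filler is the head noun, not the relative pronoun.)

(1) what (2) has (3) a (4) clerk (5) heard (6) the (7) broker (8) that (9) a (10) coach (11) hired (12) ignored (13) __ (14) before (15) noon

1

The marked gap is the direct object of "ignored".
Its filler is the fronted wh-phrase "what", at word 1.
(The other dependency links word 7 to a gap after word 11.)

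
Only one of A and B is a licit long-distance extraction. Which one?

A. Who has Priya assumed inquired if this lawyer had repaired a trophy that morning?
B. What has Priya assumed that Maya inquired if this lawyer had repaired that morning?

In B, the wh-phrase is extracted from inside a wh-island (introduced by "if"), which blocks movement.
In A, the extraction path crosses only that-complement boundaries, which are transparent.
So A is grammatical.

A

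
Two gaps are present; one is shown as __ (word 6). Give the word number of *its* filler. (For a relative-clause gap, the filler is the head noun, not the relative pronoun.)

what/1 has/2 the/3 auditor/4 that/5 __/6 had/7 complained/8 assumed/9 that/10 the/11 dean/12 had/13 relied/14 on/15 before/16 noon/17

4

The marked gap is inside the relative clause, the subject of "complained".
Its filler is the head noun "auditor" (via "that"), at word 4.
(The other dependency links word 1 to a gap after word 15.)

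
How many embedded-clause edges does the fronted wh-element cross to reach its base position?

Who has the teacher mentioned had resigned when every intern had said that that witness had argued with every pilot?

1

"who" is extracted from the subject of "resigned".
Boundaries crossed, outermost first: [Ø] — 1 in total.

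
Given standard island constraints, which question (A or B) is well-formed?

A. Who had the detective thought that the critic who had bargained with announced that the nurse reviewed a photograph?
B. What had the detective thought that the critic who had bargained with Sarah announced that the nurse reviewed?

B

In A, the wh-phrase is extracted from inside a complex-NP island (relative clause) (introduced by "who"), which blocks movement.
In B, the extraction path crosses only that-complement boundaries, which are transparent.
So B is grammatical.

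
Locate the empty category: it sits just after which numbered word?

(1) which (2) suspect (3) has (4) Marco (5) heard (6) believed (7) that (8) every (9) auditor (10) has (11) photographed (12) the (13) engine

The displaced element is "which suspect" (word 2).
It is linked across 1 clause boundary (Ø).
It functions as the subject of "believed", so the gap sits immediately after word 5 ("heard").
Base order: Marco has heard that which suspect believed that every auditor has photographed the engine.

5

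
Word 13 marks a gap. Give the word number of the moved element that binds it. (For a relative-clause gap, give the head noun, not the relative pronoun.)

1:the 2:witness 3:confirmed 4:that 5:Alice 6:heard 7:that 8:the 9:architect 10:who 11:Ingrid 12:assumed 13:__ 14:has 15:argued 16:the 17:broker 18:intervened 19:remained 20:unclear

9

The gap at 13 is the subject of "argued", inside a relative clause.
The relative pronoun is "who" (word 10); it is bound by the head noun immediately before it.
Its filler is the head noun "architect", at word 9.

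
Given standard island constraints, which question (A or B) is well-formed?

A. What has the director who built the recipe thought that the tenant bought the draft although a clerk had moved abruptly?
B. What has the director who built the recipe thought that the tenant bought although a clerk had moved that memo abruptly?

B

In A, the wh-phrase is extracted from inside an adjunct island (introduced by "although"), which blocks movement.
In B, the extraction path crosses only that-complement boundaries, which are transparent.
So B is grammatical.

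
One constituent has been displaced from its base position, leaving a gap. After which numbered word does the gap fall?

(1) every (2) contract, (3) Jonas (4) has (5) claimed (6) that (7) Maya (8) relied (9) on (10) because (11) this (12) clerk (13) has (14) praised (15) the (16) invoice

9

The displaced element is "every contract" (word 2).
It is linked across 1 clause boundary (that).
It functions as the object of the preposition "on" of "relied", so the gap sits immediately after word 9 ("on").
Base order: Jonas has claimed that Maya relied on every contract because this clerk has praised the invoice.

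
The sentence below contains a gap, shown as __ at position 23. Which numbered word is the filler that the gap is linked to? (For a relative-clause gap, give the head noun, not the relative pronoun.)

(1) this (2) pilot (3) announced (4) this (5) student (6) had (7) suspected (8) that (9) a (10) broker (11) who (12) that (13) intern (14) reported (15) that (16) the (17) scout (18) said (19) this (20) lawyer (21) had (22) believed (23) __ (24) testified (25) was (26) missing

The gap at 23 is the subject of "testified", inside a relative clause.
The relative pronoun is "who" (word 11); it is bound by the head noun immediately before it.
Its filler is the head noun "broker", at word 10.

10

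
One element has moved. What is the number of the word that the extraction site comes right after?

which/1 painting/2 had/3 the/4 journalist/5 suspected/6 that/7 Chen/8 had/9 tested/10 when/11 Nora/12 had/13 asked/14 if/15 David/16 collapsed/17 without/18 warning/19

10

The displaced element is "which painting" (word 2).
It is linked across 1 clause boundary (that).
It functions as the direct object of "tested", so the gap sits immediately after word 10 ("tested").
Base order: The journalist had suspected that Chen had tested which painting when Nora had asked if David collapsed without warning.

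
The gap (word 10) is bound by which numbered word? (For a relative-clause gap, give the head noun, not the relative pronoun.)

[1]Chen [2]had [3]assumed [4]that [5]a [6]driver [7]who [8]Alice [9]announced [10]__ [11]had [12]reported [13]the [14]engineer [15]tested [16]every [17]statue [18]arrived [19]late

6

The gap at 10 is the subject of "reported", inside a relative clause.
The relative pronoun is "who" (word 7); it is bound by the head noun immediately before it.
Its filler is the head noun "driver", at word 6.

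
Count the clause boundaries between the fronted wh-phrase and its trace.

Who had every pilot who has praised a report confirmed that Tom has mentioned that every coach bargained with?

"who" is extracted from the PP object of "bargained".
Boundaries crossed, outermost first: [that], [that] — 2 in total.

2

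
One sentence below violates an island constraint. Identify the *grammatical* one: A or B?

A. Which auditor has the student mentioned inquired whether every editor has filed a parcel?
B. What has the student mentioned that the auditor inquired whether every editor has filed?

In B, the wh-phrase is extracted from inside a wh-island (introduced by "whether"), which blocks movement.
In A, the extraction path crosses only that-complement boundaries, which are transparent.
So A is grammatical.

A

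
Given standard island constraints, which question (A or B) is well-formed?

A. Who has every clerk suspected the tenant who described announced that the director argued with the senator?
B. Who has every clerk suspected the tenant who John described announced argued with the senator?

In A, the wh-phrase is extracted from inside a complex-NP island (relative clause) (introduced by "who"), which blocks movement.
In B, the extraction path crosses only that-complement boundaries, which are transparent.
So B is grammatical.

B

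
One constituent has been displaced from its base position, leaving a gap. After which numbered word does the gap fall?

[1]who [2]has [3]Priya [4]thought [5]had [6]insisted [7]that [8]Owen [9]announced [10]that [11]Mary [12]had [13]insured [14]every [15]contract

The displaced element is "who" (word 1).
It is linked across 1 clause boundary (Ø).
It functions as the subject of "insisted", so the gap sits immediately after word 4 ("thought").
Base order: Priya has thought that who had insisted that Owen announced that Mary had insured every contract.

4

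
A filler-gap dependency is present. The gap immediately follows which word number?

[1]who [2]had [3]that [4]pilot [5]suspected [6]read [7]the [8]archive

The displaced element is "who" (word 1).
It is linked across 1 clause boundary (Ø).
It functions as the subject of "read", so the gap sits immediately after word 5 ("suspected").
Base order: That pilot had suspected that who read the archive.

5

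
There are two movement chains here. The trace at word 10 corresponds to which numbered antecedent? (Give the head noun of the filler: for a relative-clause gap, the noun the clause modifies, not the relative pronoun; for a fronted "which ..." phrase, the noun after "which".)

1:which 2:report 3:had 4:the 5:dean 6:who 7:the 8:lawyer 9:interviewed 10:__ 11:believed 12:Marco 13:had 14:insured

The marked gap is inside the relative clause, the direct object of "interviewed".
Its filler is the head noun "dean" (via "who"), at word 5.
(The other dependency links word 2 to a gap after word 14.)

5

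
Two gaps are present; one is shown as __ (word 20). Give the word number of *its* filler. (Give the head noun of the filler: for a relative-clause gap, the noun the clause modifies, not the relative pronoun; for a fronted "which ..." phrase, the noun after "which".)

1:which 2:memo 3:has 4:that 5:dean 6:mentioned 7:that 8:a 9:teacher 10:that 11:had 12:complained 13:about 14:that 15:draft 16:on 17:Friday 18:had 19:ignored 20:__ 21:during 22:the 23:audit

The marked gap is the direct object of "ignored".
Its filler is the fronted wh-phrase "which memo", at word 2.
(The other dependency links word 9 to a gap after word 10.)

2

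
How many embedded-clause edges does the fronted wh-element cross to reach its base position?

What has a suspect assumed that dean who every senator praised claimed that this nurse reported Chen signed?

"what" is extracted from the object of "signed".
Boundaries crossed, outermost first: [Ø], [that], [Ø] — 3 in total.

3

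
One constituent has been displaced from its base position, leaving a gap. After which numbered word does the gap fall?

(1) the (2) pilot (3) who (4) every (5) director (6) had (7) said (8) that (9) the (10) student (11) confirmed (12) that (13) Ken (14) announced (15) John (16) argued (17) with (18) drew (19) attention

The displaced element is "the pilot" (word 2).
It is linked across 3 clause boundaries (that → that → Ø).
It functions as the object of the preposition "with" of "argued", so the gap sits immediately after word 17 ("with").
Base order: Every director had said that the student confirmed that Ken announced John argued with the pilot.

17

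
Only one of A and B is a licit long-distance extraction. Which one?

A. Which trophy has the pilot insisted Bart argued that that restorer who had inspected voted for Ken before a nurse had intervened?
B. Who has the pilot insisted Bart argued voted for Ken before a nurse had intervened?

B

In A, the wh-phrase is extracted from inside a complex-NP island (relative clause) (introduced by "who"), which blocks movement.
In B, the extraction path crosses only that-complement boundaries, which are transparent.
So B is grammatical.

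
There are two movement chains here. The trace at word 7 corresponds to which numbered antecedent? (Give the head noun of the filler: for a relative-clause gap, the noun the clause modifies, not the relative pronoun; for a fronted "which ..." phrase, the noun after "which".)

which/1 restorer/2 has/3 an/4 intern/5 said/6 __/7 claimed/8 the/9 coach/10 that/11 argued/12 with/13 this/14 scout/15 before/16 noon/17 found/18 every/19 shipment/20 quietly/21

2

The marked gap is the subject of "claimed".
Its filler is the fronted wh-phrase "which restorer", at word 2.
(The other dependency links word 10 to a gap after word 11.)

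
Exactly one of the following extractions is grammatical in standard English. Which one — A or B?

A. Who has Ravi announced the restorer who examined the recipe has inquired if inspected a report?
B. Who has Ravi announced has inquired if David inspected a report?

In A, the wh-phrase is extracted from inside a wh-island (introduced by "if"), which blocks movement.
In B, the extraction path crosses only that-complement boundaries, which are transparent.
So B is grammatical.

B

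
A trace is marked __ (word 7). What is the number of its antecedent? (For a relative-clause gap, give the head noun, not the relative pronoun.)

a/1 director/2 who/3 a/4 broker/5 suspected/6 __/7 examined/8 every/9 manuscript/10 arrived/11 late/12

The gap at 7 is the subject of "examined", inside a relative clause.
The relative pronoun is "who" (word 3); it is bound by the head noun immediately before it.
Its filler is the head noun "director", at word 2.

2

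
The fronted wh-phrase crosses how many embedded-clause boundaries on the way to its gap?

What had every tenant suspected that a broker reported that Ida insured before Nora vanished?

2

"what" is extracted from the object of "insured".
Boundaries crossed, outermost first: [that], [that] — 2 in total.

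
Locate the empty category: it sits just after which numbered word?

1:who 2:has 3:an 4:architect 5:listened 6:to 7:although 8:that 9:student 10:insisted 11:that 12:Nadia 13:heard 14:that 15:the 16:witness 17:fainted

The displaced element is "who" (word 1).
It functions as the object of the preposition "to" of "listened", so the gap sits immediately after word 6 ("to").
Base order: An architect has listened to who although that student insisted that Nadia heard that the witness fainted.

6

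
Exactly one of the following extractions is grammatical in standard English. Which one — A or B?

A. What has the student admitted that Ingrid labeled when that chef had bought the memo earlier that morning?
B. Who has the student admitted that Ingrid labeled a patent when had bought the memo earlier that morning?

In B, the wh-phrase is extracted from inside an adjunct island (introduced by "when"), which blocks movement.
In A, the extraction path crosses only that-complement boundaries, which are transparent.
So A is grammatical.

A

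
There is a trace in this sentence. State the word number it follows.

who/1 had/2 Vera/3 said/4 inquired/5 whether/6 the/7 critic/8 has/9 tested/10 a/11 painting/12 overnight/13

4

The displaced element is "who" (word 1).
It is linked across 1 clause boundary (Ø).
It functions as the subject of "inquired", so the gap sits immediately after word 4 ("said").
Base order: Vera had said who inquired whether the critic has tested a painting overnight.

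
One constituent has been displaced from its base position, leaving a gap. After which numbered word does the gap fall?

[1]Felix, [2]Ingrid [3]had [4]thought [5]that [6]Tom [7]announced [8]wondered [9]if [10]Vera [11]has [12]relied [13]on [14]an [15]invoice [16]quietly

The displaced element is "Felix" (word 1).
It is linked across 2 clause boundaries (that → Ø).
It functions as the subject of "wondered", so the gap sits immediately after word 7 ("announced").
Base order: Ingrid had thought that Tom announced Felix wondered if Vera has relied on an invoice quietly.

7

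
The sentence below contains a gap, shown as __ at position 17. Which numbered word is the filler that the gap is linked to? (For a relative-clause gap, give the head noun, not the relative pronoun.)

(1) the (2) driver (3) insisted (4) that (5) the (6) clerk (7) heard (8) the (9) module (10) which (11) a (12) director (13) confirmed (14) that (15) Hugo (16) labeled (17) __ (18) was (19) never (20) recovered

9

The gap at 17 is the object of "labeled", inside a relative clause.
The relative pronoun is "which" (word 10); it is bound by the head noun immediately before it.
Its filler is the head noun "module", at word 9.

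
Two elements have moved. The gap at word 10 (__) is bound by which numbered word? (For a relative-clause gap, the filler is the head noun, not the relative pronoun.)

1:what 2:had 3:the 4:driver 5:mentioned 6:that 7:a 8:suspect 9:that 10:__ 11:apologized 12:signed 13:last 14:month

8

The marked gap is inside the relative clause, the subject of "apologized".
Its filler is the head noun "suspect" (via "that"), at word 8.
(The other dependency links word 1 to a gap after word 12.)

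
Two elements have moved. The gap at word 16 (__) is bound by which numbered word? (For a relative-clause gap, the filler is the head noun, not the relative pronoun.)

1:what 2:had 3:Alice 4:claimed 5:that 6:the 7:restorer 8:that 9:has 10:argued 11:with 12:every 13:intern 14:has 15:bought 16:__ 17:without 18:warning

The marked gap is the direct object of "bought".
Its filler is the fronted wh-phrase "what", at word 1.
(The other dependency links word 7 to a gap after word 8.)

1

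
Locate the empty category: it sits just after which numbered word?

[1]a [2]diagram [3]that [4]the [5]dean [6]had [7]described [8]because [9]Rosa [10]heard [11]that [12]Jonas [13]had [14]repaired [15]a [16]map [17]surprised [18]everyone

7

The displaced element is "a diagram" (word 2).
It functions as the direct object of "described", so the gap sits immediately after word 7 ("described").
Base order: The dean had described a diagram because Rosa heard that Jonas had repaired a map.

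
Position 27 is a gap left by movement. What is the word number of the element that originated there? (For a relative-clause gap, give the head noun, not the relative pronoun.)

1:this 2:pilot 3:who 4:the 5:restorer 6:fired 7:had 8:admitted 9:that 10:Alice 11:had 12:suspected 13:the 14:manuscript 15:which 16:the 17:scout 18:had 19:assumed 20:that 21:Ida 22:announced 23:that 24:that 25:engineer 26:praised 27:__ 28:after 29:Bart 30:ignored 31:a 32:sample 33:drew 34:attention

14

The gap at 27 is the object of "praised", inside a relative clause.
The relative pronoun is "which" (word 15); it is bound by the head noun immediately before it.
Its filler is the head noun "manuscript", at word 14.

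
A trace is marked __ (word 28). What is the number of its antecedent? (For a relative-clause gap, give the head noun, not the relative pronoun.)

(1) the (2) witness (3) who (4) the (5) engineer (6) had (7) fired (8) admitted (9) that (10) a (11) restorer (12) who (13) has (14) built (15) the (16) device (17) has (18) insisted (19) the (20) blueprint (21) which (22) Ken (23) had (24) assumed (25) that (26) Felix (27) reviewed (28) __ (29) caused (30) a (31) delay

20

The gap at 28 is the object of "reviewed", inside a relative clause.
The relative pronoun is "which" (word 21); it is bound by the head noun immediately before it.
Its filler is the head noun "blueprint", at word 20.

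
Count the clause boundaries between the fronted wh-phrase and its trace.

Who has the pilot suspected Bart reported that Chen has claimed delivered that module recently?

3

"who" is extracted from the subject of "delivered".
Boundaries crossed, outermost first: [Ø], [that], [Ø] — 3 in total.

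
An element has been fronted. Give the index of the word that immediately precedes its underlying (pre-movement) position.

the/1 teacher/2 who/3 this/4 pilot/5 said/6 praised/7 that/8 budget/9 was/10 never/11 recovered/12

6

The displaced element is "the teacher" (word 2).
It is linked across 1 clause boundary (Ø).
It functions as the subject of "praised", so the gap sits immediately after word 6 ("said").
Base order: This pilot said that the teacher praised that budget.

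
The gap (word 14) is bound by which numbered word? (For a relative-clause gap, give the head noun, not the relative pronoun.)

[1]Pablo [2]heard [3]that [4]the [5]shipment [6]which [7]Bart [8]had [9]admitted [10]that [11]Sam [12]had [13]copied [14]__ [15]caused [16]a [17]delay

The gap at 14 is the object of "copied", inside a relative clause.
The relative pronoun is "which" (word 6); it is bound by the head noun immediately before it.
Its filler is the head noun "shipment", at word 5.

5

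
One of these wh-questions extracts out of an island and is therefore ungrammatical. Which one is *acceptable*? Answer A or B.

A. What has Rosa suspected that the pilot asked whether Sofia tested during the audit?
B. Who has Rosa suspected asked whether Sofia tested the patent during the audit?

In A, the wh-phrase is extracted from inside a wh-island (introduced by "whether"), which blocks movement.
In B, the extraction path crosses only that-complement boundaries, which are transparent.
So B is grammatical.

B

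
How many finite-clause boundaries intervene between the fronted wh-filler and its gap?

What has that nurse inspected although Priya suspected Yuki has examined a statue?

0

"what" originates inside the matrix clause — no clause boundary is crossed.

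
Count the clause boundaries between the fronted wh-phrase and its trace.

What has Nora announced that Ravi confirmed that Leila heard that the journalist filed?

3

"what" is extracted from the object of "filed".
Boundaries crossed, outermost first: [that], [that], [that] — 3 in total.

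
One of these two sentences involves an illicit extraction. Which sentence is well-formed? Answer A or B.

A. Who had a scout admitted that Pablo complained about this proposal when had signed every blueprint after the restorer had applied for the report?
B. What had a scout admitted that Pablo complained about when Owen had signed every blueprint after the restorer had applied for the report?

B

In A, the wh-phrase is extracted from inside an adjunct island (introduced by "when"), which blocks movement.
In B, the extraction path crosses only that-complement boundaries, which are transparent.
So B is grammatical.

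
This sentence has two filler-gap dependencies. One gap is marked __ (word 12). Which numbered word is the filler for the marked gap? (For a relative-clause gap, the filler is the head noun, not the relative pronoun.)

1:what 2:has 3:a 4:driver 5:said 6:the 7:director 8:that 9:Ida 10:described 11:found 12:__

The marked gap is the direct object of "found".
Its filler is the fronted wh-phrase "what", at word 1.
(The other dependency links word 7 to a gap after word 10.)

1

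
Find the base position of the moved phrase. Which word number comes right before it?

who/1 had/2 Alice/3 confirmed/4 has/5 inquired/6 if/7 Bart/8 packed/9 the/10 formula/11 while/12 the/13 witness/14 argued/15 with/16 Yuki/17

4

The displaced element is "who" (word 1).
It is linked across 1 clause boundary (Ø).
It functions as the subject of "inquired", so the gap sits immediately after word 4 ("confirmed").
Base order: Alice had confirmed that who has inquired if Bart packed the formula while the witness argued with Yuki.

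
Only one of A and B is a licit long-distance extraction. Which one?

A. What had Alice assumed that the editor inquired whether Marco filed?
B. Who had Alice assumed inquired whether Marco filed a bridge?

B

In A, the wh-phrase is extracted from inside a wh-island (introduced by "whether"), which blocks movement.
In B, the extraction path crosses only that-complement boundaries, which are transparent.
So B is grammatical.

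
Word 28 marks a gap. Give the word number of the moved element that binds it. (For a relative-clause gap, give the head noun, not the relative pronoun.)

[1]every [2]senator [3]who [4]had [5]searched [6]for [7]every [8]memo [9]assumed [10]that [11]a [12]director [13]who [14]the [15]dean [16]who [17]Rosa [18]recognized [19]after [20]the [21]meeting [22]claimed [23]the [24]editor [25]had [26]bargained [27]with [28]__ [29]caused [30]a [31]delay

The gap at 28 is the prepositional object of "bargained", inside a relative clause.
The relative pronoun is "who" (word 13); it is bound by the head noun immediately before it.
Its filler is the head noun "director", at word 12.

12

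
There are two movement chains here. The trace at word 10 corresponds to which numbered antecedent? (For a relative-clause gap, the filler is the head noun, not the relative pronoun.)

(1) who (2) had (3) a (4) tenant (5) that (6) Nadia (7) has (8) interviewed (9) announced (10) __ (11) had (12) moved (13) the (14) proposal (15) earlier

The marked gap is the subject of "moved".
Its filler is the fronted wh-phrase "who", at word 1.
(The other dependency links word 4 to a gap after word 8.)

1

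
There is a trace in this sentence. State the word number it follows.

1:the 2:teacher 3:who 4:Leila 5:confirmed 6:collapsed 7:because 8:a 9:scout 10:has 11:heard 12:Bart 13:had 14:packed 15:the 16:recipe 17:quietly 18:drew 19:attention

5

The displaced element is "the teacher" (word 2).
It is linked across 1 clause boundary (Ø).
It functions as the subject of "collapsed", so the gap sits immediately after word 5 ("confirmed").
Base order: Leila confirmed that the teacher collapsed because a scout has heard Bart had packed the recipe quietly.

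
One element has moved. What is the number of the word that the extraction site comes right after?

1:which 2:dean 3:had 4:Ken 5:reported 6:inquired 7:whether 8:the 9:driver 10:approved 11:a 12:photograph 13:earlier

The displaced element is "which dean" (word 2).
It is linked across 1 clause boundary (Ø).
It functions as the subject of "inquired", so the gap sits immediately after word 5 ("reported").
Base order: Ken had reported that which dean inquired whether the driver approved a photograph earlier.

5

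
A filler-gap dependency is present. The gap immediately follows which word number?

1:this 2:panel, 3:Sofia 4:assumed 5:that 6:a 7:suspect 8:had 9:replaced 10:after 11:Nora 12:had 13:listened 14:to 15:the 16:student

9

The displaced element is "this panel" (word 2).
It is linked across 1 clause boundary (that).
It functions as the direct object of "replaced", so the gap sits immediately after word 9 ("replaced").
Base order: Sofia assumed that a suspect had replaced this panel after Nora had listened to the student.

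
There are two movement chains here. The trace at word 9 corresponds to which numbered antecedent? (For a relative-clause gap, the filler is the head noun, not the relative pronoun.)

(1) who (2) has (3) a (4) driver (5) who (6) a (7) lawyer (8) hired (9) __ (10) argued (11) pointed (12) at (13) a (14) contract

4

The marked gap is inside the relative clause, the direct object of "hired".
Its filler is the head noun "driver" (via "who"), at word 4.
(The other dependency links word 1 to a gap after word 10.)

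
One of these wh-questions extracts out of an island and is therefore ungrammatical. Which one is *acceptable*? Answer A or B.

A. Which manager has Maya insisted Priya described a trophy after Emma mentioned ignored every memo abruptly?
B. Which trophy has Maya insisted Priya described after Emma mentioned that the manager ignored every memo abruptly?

B

In A, the wh-phrase is extracted from inside an adjunct island (introduced by "after"), which blocks movement.
In B, the extraction path crosses only that-complement boundaries, which are transparent.
So B is grammatical.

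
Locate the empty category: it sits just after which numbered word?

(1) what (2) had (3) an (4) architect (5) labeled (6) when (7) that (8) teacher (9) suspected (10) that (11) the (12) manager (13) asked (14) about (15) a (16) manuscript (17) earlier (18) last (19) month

5

The displaced element is "what" (word 1).
It functions as the direct object of "labeled", so the gap sits immediately after word 5 ("labeled").
Base order: An architect had labeled what when that teacher suspected that the manager asked about a manuscript earlier last month.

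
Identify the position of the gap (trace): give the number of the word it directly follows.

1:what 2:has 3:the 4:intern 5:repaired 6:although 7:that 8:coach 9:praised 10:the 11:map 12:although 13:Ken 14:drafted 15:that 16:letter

The displaced element is "what" (word 1).
It functions as the direct object of "repaired", so the gap sits immediately after word 5 ("repaired").
Base order: The intern has repaired what although that coach praised the map although Ken drafted that letter.

5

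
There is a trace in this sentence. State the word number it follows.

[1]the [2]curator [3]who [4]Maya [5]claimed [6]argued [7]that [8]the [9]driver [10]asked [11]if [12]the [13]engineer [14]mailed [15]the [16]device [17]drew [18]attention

The displaced element is "the curator" (word 2).
It is linked across 1 clause boundary (Ø).
It functions as the subject of "argued", so the gap sits immediately after word 5 ("claimed").
Base order: Maya claimed that the curator argued that the driver asked if the engineer mailed the device.

5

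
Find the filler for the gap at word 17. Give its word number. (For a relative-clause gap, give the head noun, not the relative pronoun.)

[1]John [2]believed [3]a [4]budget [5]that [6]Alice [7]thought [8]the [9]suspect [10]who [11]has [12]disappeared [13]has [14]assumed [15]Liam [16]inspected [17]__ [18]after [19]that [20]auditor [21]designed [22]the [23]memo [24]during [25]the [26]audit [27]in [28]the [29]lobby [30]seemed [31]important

4

The gap at 17 is the object of "inspected", inside a relative clause.
The relative pronoun is "that" (word 5); it is bound by the head noun immediately before it.
Its filler is the head noun "budget", at word 4.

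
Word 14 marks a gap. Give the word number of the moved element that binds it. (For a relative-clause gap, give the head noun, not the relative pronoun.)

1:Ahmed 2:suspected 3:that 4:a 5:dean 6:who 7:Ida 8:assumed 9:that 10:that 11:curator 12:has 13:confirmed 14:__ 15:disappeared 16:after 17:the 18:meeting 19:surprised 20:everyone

The gap at 14 is the subject of "disappeared", inside a relative clause.
The relative pronoun is "who" (word 6); it is bound by the head noun immediately before it.
Its filler is the head noun "dean", at word 5.

5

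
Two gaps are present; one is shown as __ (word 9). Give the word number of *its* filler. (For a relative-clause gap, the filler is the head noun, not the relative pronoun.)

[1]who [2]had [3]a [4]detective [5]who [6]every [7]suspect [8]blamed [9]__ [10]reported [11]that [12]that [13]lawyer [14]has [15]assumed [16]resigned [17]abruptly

The marked gap is inside the relative clause, the direct object of "blamed".
Its filler is the head noun "detective" (via "who"), at word 4.
(The other dependency links word 1 to a gap after word 15.)

4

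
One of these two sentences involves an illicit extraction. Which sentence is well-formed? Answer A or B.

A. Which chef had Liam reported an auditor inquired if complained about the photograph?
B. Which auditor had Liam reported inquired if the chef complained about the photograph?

B

In A, the wh-phrase is extracted from inside a wh-island (introduced by "if"), which blocks movement.
In B, the extraction path crosses only that-complement boundaries, which are transparent.
So B is grammatical.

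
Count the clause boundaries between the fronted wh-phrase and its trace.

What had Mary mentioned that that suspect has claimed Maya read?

2

"what" is extracted from the object of "read".
Boundaries crossed, outermost first: [that], [Ø] — 2 in total.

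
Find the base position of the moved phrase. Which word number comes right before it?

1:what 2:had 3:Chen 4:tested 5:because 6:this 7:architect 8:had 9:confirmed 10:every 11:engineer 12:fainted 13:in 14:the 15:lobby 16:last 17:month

The displaced element is "what" (word 1).
It functions as the direct object of "tested", so the gap sits immediately after word 4 ("tested").
Base order: Chen had tested what because this architect had confirmed every engineer fainted in the lobby last month.

4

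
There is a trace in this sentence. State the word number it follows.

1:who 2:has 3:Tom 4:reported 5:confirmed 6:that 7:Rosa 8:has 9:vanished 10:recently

The displaced element is "who" (word 1).
It is linked across 1 clause boundary (Ø).
It functions as the subject of "confirmed", so the gap sits immediately after word 4 ("reported").
Base order: Tom has reported who confirmed that Rosa has vanished recently.

4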